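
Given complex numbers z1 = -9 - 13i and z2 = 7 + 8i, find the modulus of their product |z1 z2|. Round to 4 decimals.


Step 1: |z1| = sqrt((-9)^2 + (-13)^2) = sqrt(250)
Step 2: |z2| = sqrt(7^2 + 8^2) = sqrt(113)
Step 3: |z1*z2| = |z1|*|z2| = sqrt(250) * sqrt(113) = sqrt(250 * 113) = sqrt(28250)
Step 4: = 168.0774

168.0774


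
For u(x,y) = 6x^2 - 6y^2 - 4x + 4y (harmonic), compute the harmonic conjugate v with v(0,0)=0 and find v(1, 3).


Step 1: v_x = -u_y = 12y - 4
Step 2: v_y = u_x = 12x - 4
Step 3: v = 12xy - 4x - 4y + C
Step 4: v(0,0) = 0 => C = 0
Step 5: v(1, 3) = 20

20


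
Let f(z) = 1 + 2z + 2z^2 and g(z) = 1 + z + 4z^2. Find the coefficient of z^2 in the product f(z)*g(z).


Step 1: z^2 term in f*g comes from: (1)*(4z^2) + (2z)*(z) + (2z^2)*(1)
Step 2: = 4 + 2 + 2
Step 3: = 8

8


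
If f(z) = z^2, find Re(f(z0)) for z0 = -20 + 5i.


Step 1: z0 = -20 + 5i
Step 2: z0^2 = (-20)^2 - 5^2 - 200i
Step 3: real part = 400 - 25 = 375

375


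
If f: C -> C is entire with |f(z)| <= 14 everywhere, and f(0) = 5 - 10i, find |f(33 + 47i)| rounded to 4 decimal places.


Step 1: By Liouville's theorem, a bounded entire function is constant.
Step 2: f(z) = f(0) = 5 - 10i for all z.
Step 3: |f(w)| = |5 - 10i| = sqrt(25 + 100)
Step 4: = 11.1803

11.1803


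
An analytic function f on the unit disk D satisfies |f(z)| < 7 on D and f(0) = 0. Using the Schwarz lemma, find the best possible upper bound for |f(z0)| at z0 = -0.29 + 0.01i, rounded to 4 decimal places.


Step 1: g = f/7 maps D -> D with g(0) = 0, so by the Schwarz lemma |g(z)| <= |z|, i.e. |f(z)| <= 7|z|; this is sharp (f(z) = 7z).
Step 2: |z0|^2 = (-0.29)^2 + 0.01^2 = 0.0842
Step 3: |z0| = sqrt(0.0842) = 0.290172
Step 4: Best bound = 7 * |z0| = 7 * 0.290172 = 2.0312

2.0312


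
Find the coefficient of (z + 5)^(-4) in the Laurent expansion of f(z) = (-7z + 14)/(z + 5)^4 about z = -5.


Step 1: Write the numerator in powers of (z + 5): -7z + 14 = -7(z + 5) + (-7*(-5) + 14) = -7(z + 5) + 49
Step 2: Divide by (z + 5)^4: f(z) = 49(z + 5)^(-4) - 7(z + 5)^(-3)
Step 3: This finite sum is the Laurent series of f about z = -5.
Step 4: Coefficient of (z + 5)^(-4) = -7*(-5) + 14 = 49

49


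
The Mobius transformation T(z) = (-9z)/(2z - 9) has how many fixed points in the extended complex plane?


Step 1: Fixed points satisfy T(z) = z
Step 2: 2z^2 = 0
Step 3: Discriminant = 0^2 - 4*2*0 = 0
Step 4: Number of fixed points = 1

1


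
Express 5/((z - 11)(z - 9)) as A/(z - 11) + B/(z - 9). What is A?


Step 1: Multiply both sides by (z - 11) and set z = 11
Step 2: A = 5 / (11 - 9)
Step 3: A = 5 / 2
Step 4: A = 5/2

5/2


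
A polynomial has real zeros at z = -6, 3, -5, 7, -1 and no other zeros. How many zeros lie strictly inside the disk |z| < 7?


Step 1: Check each root:
  z = -6: |-6| = 6 < 7
  z = 3: |3| = 3 < 7
  z = -5: |-5| = 5 < 7
  z = 7: |7| = 7 >= 7
  z = -1: |-1| = 1 < 7
Step 2: Count = 4

4


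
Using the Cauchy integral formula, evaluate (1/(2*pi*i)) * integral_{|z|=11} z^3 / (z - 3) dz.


Step 1: f(z) = z^3, a = 3 is inside |z| = 11
Step 2: By Cauchy integral formula: (1/(2pi*i)) * integral = f(a)
Step 3: f(3) = 3^3 = 27

27


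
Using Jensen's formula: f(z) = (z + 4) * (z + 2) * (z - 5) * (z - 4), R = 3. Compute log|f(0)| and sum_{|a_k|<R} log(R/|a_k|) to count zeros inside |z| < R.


Jensen's formula: (1/2pi)*integral log|f(Re^it)|dt = log|f(0)| + sum_{|a_k|<R} log(R/|a_k|)
Step 1: f(0) = 4 * 2 * (-5) * (-4) = 160
Step 2: log|f(0)| = log|-4| + log|-2| + log|5| + log|4| = 5.0752
Step 3: Zeros inside |z| < 3: -2
Step 4: Jensen sum = log(3/2) = 0.4055
Step 5: n(R) = number of terms in the Jensen sum = count of zeros inside |z| < 3 = 1

1


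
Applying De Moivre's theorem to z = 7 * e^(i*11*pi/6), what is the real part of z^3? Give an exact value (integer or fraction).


Step 1: By De Moivre's theorem, z^3 = 7^3 * e^(i*3*11*pi/6) = 343 * (cos(11*pi/2) + i*sin(11*pi/2))
Step 2: |z|^3 = 7^3 = 343
Step 3: Reduce the angle mod 2*pi: 11*pi/2 - 4*pi = 3*pi/2
Step 4: cos(3*pi/2) = 0
Step 5: Re(z^3) = 343 * 0 = 0

0


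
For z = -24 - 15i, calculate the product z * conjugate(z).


Step 1: conj(z) = -24 + 15i
Step 2: z * conj(z) = (-24)^2 + (-15)^2
Step 3: = 576 + 225 = 801

801


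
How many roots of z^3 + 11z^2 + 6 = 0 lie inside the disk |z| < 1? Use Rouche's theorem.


Step 1: On |z| = 1 the three terms have sizes |z^3| = 1^3 = 1, |11z^2| = 11*1^2 = 11, |6| = 6
Step 2: The dominant term is g(z) = 11z^2; let h(z) = z^3 + 6 so f = g + h
Step 3: On |z| = 1: |g| = 11 and |h| <= 1 + 6 = 7
Step 4: Since 11 > 7, |h| < |g| on |z| = 1, so by Rouche f has the same number of zeros as g inside |z| < 1
Step 5: g(z) = 11z^2 has 2 zeros (at the origin, multiplicity 2) inside |z| < 1. Answer = 2

2


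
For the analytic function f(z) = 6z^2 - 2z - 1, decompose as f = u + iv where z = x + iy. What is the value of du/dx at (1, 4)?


Step 1: f(z) = 6(x+iy)^2 - 2(x+iy) - 1
Step 2: u = 6(x^2 - y^2) - 2x - 1
Step 3: u_x = 12x - 2
Step 4: At (1, 4): u_x = 12 - 2 = 10

10


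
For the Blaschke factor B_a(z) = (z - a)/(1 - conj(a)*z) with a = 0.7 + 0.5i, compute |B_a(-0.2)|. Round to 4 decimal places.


Step 1: Numerator z0 - a = -0.2 - (0.7 + 0.5i) = -0.9 - 0.5i
Step 2: Denominator 1 - conj(a)*z0 = 1 - (0.7 - 0.5i)*(-0.2) = 1.14 - 0.1i
Step 3: |z0 - a|^2 = (-0.9)^2 + (-0.5)^2 = 1.06; |1 - conj(a)*z0|^2 = 1.14^2 + (-0.1)^2 = 1.3096
Step 4: |B_a(-0.2)| = sqrt(1.06 / 1.3096) = sqrt(0.809407)
Step 5: = 0.8997

0.8997


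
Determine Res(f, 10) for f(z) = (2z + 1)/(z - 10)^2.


Step 1: Pole of order 2 at z = 10
Step 2: Res = lim d/dz [(z - 10)^2 * f(z)] as z -> 10
Step 3: (z - 10)^2 * f(z) = 2z + 1
Step 4: d/dz[2z + 1] = 2

2


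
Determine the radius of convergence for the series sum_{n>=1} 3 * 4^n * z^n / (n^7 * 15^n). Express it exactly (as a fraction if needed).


Step 1: General term a_n = 3 * 4^n / (n^7 * 15^n)
Step 2: By the root test, |a_n|^(1/n) = 3^(1/n) * 4 / (n^(7/n) * 15) -> 4/15 as n -> infinity (since 3^(1/n) -> 1 and n^(7/n) -> 1)
Step 3: R = 1/lim|a_n|^(1/n) = 15/4

15/4


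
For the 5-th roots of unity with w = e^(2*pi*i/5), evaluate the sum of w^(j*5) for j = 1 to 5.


Step 1: The sum sum_{j=1}^{n} w^(k*j) equals n if n | k, else 0.
Step 2: Here n = 5, k = 5
Step 3: Does n divide k? 5 | 5 -> True
Step 4: Sum = 5

5


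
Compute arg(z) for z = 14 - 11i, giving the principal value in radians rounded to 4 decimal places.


Step 1: z = 14 - 11i
Step 2: arg(z) = atan2(-11, 14)
Step 3: arg(z) = -0.666

-0.666


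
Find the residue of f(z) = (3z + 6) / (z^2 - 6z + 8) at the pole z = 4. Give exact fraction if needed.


Step 1: Q(z) = z^2 - 6z + 8 = (z - 4)(z - 2)
Step 2: Q'(z) = 2z - 6
Step 3: Q'(4) = 2, P(4) = 18
Step 4: Res = P(4)/Q'(4) = 18/2 = 9

9


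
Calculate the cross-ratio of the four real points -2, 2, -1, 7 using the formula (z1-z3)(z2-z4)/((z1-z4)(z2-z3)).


Step 1: (z1-z3)(z2-z4) = (-1) * (-5) = 5
Step 2: (z1-z4)(z2-z3) = (-9) * 3 = -27
Step 3: Cross-ratio = -5/27 = -5/27

-5/27


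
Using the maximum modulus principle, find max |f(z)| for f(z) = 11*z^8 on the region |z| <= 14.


Step 1: On |z| = 14, |f(z)| = 11 * |z|^8 = 11 * 14^8
Step 2: By maximum modulus principle, maximum is on boundary.
Step 3: Maximum = 11 * 1475789056 = 16233679616

16233679616


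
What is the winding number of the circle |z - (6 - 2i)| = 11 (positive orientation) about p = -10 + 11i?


Step 1: Center c = (6, -2), radius = 11
Step 2: |p - c|^2 = (-16)^2 + 13^2 = 425
Step 3: r^2 = 121
Step 4: |p-c| > r so winding number = 0

0


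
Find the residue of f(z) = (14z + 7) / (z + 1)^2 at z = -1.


Step 1: Pole of order 2 at z = -1
Step 2: Res = lim d/dz [(z + 1)^2 * f(z)] as z -> -1
Step 3: (z + 1)^2 * f(z) = 14z + 7
Step 4: d/dz[14z + 7] = 14

14


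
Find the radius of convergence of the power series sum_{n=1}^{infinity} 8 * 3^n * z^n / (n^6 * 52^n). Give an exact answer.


Step 1: General term a_n = 8 * 3^n / (n^6 * 52^n)
Step 2: By the root test, |a_n|^(1/n) = 8^(1/n) * 3 / (n^(6/n) * 52) -> 3/52 as n -> infinity (since 8^(1/n) -> 1 and n^(6/n) -> 1)
Step 3: R = 1/lim|a_n|^(1/n) = 52/3

52/3


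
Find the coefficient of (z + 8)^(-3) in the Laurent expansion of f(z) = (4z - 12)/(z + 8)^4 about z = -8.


Step 1: Write the numerator in powers of (z + 8): 4z - 12 = 4(z + 8) + (4*(-8) - 12) = 4(z + 8) - 44
Step 2: Divide by (z + 8)^4: f(z) = -44(z + 8)^(-4) + 4(z + 8)^(-3)
Step 3: This finite sum is the Laurent series of f about z = -8.
Step 4: Coefficient of (z + 8)^(-3) = coefficient of (z + 8) in the re-centred numerator = 4

4


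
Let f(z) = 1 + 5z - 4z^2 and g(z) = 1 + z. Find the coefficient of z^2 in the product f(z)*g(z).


Step 1: z^2 term in f*g comes from: (1)*(0) + (5z)*(z) + (-4z^2)*(1)
Step 2: = 0 + 5 - 4
Step 3: = 1

1


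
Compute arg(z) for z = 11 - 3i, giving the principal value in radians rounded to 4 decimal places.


Step 1: z = 11 - 3i
Step 2: arg(z) = atan2(-3, 11)
Step 3: arg(z) = -0.2663

-0.2663


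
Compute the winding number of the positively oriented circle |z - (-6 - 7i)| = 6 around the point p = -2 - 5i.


Step 1: Center c = (-6, -7), radius = 6
Step 2: |p - c|^2 = 4^2 + 2^2 = 20
Step 3: r^2 = 36
Step 4: |p-c| < r so winding number = 1

1


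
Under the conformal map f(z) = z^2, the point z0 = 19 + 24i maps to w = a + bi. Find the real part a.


Step 1: z0 = 19 + 24i
Step 2: z0^2 = 19^2 - 24^2 + 912i
Step 3: real part = 361 - 576 = -215

-215


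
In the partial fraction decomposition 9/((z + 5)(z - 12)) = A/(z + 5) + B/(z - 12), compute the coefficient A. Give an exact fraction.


Step 1: Multiply both sides by (z + 5) and set z = -5
Step 2: A = 9 / (-5 - 12)
Step 3: A = 9 / (-17)
Step 4: A = -9/17

-9/17


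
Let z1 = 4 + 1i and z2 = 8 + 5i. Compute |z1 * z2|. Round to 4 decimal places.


Step 1: |z1| = sqrt(4^2 + 1^2) = sqrt(17)
Step 2: |z2| = sqrt(8^2 + 5^2) = sqrt(89)
Step 3: |z1*z2| = |z1|*|z2| = sqrt(17) * sqrt(89) = sqrt(17 * 89) = sqrt(1513)
Step 4: = 38.8973

38.8973


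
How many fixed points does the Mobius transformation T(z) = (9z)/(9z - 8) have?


Step 1: Fixed points satisfy T(z) = z
Step 2: 9z^2 - 17z = 0
Step 3: Discriminant = (-17)^2 - 4*9*0 = 289
Step 4: Number of fixed points = 2

2


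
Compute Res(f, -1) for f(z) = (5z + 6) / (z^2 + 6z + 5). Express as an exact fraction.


Step 1: Q(z) = z^2 + 6z + 5 = (z + 1)(z + 5)
Step 2: Q'(z) = 2z + 6
Step 3: Q'(-1) = 4, P(-1) = 1
Step 4: Res = P(-1)/Q'(-1) = 1/4 = 1/4

1/4


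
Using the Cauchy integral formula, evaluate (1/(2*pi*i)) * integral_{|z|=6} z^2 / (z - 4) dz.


Step 1: f(z) = z^2, a = 4 is inside |z| = 6
Step 2: By Cauchy integral formula: (1/(2pi*i)) * integral = f(a)
Step 3: f(4) = 4^2 = 16

16


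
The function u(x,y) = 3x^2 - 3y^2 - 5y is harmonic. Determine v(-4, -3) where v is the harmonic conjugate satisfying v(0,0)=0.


Step 1: v_x = -u_y = 6y + 5
Step 2: v_y = u_x = 6x + 0
Step 3: v = 6xy + 5x + C
Step 4: v(0,0) = 0 => C = 0
Step 5: v(-4, -3) = 52

52


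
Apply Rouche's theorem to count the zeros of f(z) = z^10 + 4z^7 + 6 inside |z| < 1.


Step 1: On |z| = 1 the three terms have sizes |z^10| = 1^10 = 1, |4z^7| = 4*1^7 = 4, |6| = 6
Step 2: The dominant term is g(z) = 6; let h(z) = z^10 + 4z^7 so f = g + h
Step 3: On |z| = 1: |g| = 6 and |h| <= 1 + 4 = 5
Step 4: Since 6 > 5, |h| < |g| on |z| = 1, so by Rouche f has the same number of zeros as g inside |z| < 1
Step 5: g(z) = 6 is a nonzero constant with no zeros inside |z| < 1. Answer = 0

0


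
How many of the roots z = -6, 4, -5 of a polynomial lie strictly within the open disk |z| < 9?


Step 1: Check each root:
  z = -6: |-6| = 6 < 9
  z = 4: |4| = 4 < 9
  z = -5: |-5| = 5 < 9
Step 2: Count = 3

3


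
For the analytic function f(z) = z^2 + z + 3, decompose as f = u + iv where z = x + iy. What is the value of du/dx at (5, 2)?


Step 1: f(z) = (x+iy)^2 + (x+iy) + 3
Step 2: u = (x^2 - y^2) + x + 3
Step 3: u_x = 2x + 1
Step 4: At (5, 2): u_x = 10 + 1 = 11

11


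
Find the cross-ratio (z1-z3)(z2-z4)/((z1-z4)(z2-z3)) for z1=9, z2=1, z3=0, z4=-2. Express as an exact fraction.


Step 1: (z1-z3)(z2-z4) = 9 * 3 = 27
Step 2: (z1-z4)(z2-z3) = 11 * 1 = 11
Step 3: Cross-ratio = 27/11 = 27/11

27/11


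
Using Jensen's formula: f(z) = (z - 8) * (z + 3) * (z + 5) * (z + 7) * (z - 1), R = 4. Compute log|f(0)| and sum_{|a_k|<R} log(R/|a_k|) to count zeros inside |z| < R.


Jensen's formula: (1/2pi)*integral log|f(Re^it)|dt = log|f(0)| + sum_{|a_k|<R} log(R/|a_k|)
Step 1: f(0) = (-8) * 3 * 5 * 7 * (-1) = 840
Step 2: log|f(0)| = log|8| + log|-3| + log|-5| + log|-7| + log|1| = 6.7334
Step 3: Zeros inside |z| < 4: -3, 1
Step 4: Jensen sum = log(4/3) + log(4/1) = 1.674
Step 5: n(R) = number of terms in the Jensen sum = count of zeros inside |z| < 4 = 2

2


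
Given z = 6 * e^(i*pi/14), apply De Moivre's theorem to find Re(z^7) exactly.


Step 1: By De Moivre's theorem, z^7 = 6^7 * e^(i*7*pi/14) = 279936 * (cos(pi/2) + i*sin(pi/2))
Step 2: |z|^7 = 6^7 = 279936
Step 3: The angle pi/2 already lies in [0, 2*pi)
Step 4: cos(pi/2) = 0
Step 5: Re(z^7) = 279936 * 0 = 0

0


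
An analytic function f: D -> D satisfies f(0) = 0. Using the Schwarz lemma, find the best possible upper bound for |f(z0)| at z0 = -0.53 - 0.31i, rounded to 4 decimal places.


Step 1: Schwarz lemma: if f: D -> D is analytic with f(0) = 0, then |f(z)| <= |z| for all z in D, and this is sharp (f(z) = z).
Step 2: |z0|^2 = (-0.53)^2 + (-0.31)^2 = 0.377
Step 3: |z0| = sqrt(0.377) = 0.614003
Step 4: Best bound = |z0| = 0.614

0.614


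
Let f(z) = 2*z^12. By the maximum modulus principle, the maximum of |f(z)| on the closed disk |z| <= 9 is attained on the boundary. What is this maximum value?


Step 1: On |z| = 9, |f(z)| = 2 * |z|^12 = 2 * 9^12
Step 2: By maximum modulus principle, maximum is on boundary.
Step 3: Maximum = 2 * 282429536481 = 564859072962

564859072962


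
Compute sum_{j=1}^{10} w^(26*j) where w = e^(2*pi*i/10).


Step 1: The sum sum_{j=1}^{n} w^(k*j) equals n if n | k, else 0.
Step 2: Here n = 10, k = 26
Step 3: Does n divide k? 10 | 26 -> False
Step 4: Sum = 0

0


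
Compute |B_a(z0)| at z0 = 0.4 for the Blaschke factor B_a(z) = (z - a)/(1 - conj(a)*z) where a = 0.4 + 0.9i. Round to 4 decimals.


Step 1: Numerator z0 - a = 0.4 - (0.4 + 0.9i) = 0 - 0.9i
Step 2: Denominator 1 - conj(a)*z0 = 1 - (0.4 - 0.9i)*0.4 = 0.84 + 0.36i
Step 3: |z0 - a|^2 = 0^2 + (-0.9)^2 = 0.81; |1 - conj(a)*z0|^2 = 0.84^2 + 0.36^2 = 0.8352
Step 4: |B_a(0.4)| = sqrt(0.81 / 0.8352) = sqrt(0.969828)
Step 5: = 0.9848

0.9848


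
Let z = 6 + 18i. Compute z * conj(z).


Step 1: conj(z) = 6 - 18i
Step 2: z * conj(z) = 6^2 + 18^2
Step 3: = 36 + 324 = 360

360


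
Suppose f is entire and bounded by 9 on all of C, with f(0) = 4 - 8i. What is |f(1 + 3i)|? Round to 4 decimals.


Step 1: By Liouville's theorem, a bounded entire function is constant.
Step 2: f(z) = f(0) = 4 - 8i for all z.
Step 3: |f(w)| = |4 - 8i| = sqrt(16 + 64)
Step 4: = 8.9443

8.9443


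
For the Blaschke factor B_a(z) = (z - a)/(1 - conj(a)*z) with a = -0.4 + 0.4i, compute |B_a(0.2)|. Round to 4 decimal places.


Step 1: Numerator z0 - a = 0.2 - (-0.4 + 0.4i) = 0.6 - 0.4i
Step 2: Denominator 1 - conj(a)*z0 = 1 - (-0.4 - 0.4i)*0.2 = 1.08 + 0.08i
Step 3: |z0 - a|^2 = 0.6^2 + (-0.4)^2 = 0.52; |1 - conj(a)*z0|^2 = 1.08^2 + 0.08^2 = 1.1728
Step 4: |B_a(0.2)| = sqrt(0.52 / 1.1728) = sqrt(0.443383)
Step 5: = 0.6659

0.6659


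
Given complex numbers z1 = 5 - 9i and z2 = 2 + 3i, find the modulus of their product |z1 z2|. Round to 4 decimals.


Step 1: |z1| = sqrt(5^2 + (-9)^2) = sqrt(106)
Step 2: |z2| = sqrt(2^2 + 3^2) = sqrt(13)
Step 3: |z1*z2| = |z1|*|z2| = sqrt(106) * sqrt(13) = sqrt(106 * 13) = sqrt(1378)
Step 4: = 37.1214

37.1214


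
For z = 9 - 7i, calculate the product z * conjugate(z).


Step 1: conj(z) = 9 + 7i
Step 2: z * conj(z) = 9^2 + (-7)^2
Step 3: = 81 + 49 = 130

130


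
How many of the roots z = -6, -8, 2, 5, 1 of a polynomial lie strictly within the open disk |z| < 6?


Step 1: Check each root:
  z = -6: |-6| = 6 >= 6
  z = -8: |-8| = 8 >= 6
  z = 2: |2| = 2 < 6
  z = 5: |5| = 5 < 6
  z = 1: |1| = 1 < 6
Step 2: Count = 3

3


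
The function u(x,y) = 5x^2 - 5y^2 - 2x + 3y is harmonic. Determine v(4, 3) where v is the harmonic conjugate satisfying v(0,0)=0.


Step 1: v_x = -u_y = 10y - 3
Step 2: v_y = u_x = 10x - 2
Step 3: v = 10xy - 3x - 2y + C
Step 4: v(0,0) = 0 => C = 0
Step 5: v(4, 3) = 102

102


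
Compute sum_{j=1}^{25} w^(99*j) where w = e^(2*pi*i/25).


Step 1: The sum sum_{j=1}^{n} w^(k*j) equals n if n | k, else 0.
Step 2: Here n = 25, k = 99
Step 3: Does n divide k? 25 | 99 -> False
Step 4: Sum = 0

0


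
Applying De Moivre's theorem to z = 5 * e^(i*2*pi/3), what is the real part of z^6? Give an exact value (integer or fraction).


Step 1: By De Moivre's theorem, z^6 = 5^6 * e^(i*6*2*pi/3) = 15625 * (cos(4*pi) + i*sin(4*pi))
Step 2: |z|^6 = 5^6 = 15625
Step 3: Reduce the angle mod 2*pi: 4*pi - 4*pi = 0
Step 4: cos(0) = 1
Step 5: Re(z^6) = 15625 * 1 = 15625

15625


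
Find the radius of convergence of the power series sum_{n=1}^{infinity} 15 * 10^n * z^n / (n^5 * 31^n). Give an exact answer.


Step 1: General term a_n = 15 * 10^n / (n^5 * 31^n)
Step 2: By the root test, |a_n|^(1/n) = 15^(1/n) * 10 / (n^(5/n) * 31) -> 10/31 as n -> infinity (since 15^(1/n) -> 1 and n^(5/n) -> 1)
Step 3: R = 1/lim|a_n|^(1/n) = 31/10

31/10


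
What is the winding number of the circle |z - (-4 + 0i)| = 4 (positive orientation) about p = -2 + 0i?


Step 1: Center c = (-4, 0), radius = 4
Step 2: |p - c|^2 = 2^2 + 0^2 = 4
Step 3: r^2 = 16
Step 4: |p-c| < r so winding number = 1

1


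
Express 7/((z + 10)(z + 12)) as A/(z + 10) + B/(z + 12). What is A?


Step 1: Multiply both sides by (z + 10) and set z = -10
Step 2: A = 7 / (-10 + 12)
Step 3: A = 7 / 2
Step 4: A = 7/2

7/2


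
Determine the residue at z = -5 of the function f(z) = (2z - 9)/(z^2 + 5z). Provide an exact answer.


Step 1: Q(z) = z^2 + 5z = (z + 5)(z)
Step 2: Q'(z) = 2z + 5
Step 3: Q'(-5) = -5, P(-5) = -19
Step 4: Res = P(-5)/Q'(-5) = -19/(-5) = 19/5

19/5


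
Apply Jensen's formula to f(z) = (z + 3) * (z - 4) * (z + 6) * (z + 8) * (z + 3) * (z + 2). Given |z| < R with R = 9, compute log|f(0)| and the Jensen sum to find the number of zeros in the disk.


Jensen's formula: (1/2pi)*integral log|f(Re^it)|dt = log|f(0)| + sum_{|a_k|<R} log(R/|a_k|)
Step 1: f(0) = 3 * (-4) * 6 * 8 * 3 * 2 = -3456
Step 2: log|f(0)| = log|-3| + log|4| + log|-6| + log|-8| + log|-3| + log|-2| = 8.1479
Step 3: Zeros inside |z| < 9: -3, 4, -6, -8, -3, -2
Step 4: Jensen sum = log(9/3) + log(9/4) + log(9/6) + log(9/8) + log(9/3) + log(9/2) = 5.0355
Step 5: n(R) = number of terms in the Jensen sum = count of zeros inside |z| < 9 = 6

6


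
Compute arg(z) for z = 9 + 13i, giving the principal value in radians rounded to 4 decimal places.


Step 1: z = 9 + 13i
Step 2: arg(z) = atan2(13, 9)
Step 3: arg(z) = 0.9653

0.9653


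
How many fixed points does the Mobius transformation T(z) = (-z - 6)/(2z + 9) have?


Step 1: Fixed points satisfy T(z) = z
Step 2: 2z^2 + 10z + 6 = 0
Step 3: Discriminant = 10^2 - 4*2*6 = 52
Step 4: Number of fixed points = 2

2


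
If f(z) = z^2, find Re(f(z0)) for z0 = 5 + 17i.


Step 1: z0 = 5 + 17i
Step 2: z0^2 = 5^2 - 17^2 + 170i
Step 3: real part = 25 - 289 = -264

-264


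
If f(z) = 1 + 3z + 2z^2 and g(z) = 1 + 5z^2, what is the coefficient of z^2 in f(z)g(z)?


Step 1: z^2 term in f*g comes from: (1)*(5z^2) + (3z)*(0) + (2z^2)*(1)
Step 2: = 5 + 0 + 2
Step 3: = 7

7


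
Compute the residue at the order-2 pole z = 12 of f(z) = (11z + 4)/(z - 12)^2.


Step 1: Pole of order 2 at z = 12
Step 2: Res = lim d/dz [(z - 12)^2 * f(z)] as z -> 12
Step 3: (z - 12)^2 * f(z) = 11z + 4
Step 4: d/dz[11z + 4] = 11

11


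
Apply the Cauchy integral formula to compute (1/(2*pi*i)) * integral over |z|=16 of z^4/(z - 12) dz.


Step 1: f(z) = z^4, a = 12 is inside |z| = 16
Step 2: By Cauchy integral formula: (1/(2pi*i)) * integral = f(a)
Step 3: f(12) = 12^4 = 20736

20736


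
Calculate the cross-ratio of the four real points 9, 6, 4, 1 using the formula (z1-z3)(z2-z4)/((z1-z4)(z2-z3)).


Step 1: (z1-z3)(z2-z4) = 5 * 5 = 25
Step 2: (z1-z4)(z2-z3) = 8 * 2 = 16
Step 3: Cross-ratio = 25/16 = 25/16

25/16


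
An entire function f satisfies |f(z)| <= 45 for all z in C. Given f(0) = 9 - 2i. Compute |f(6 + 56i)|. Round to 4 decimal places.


Step 1: By Liouville's theorem, a bounded entire function is constant.
Step 2: f(z) = f(0) = 9 - 2i for all z.
Step 3: |f(w)| = |9 - 2i| = sqrt(81 + 4)
Step 4: = 9.2195

9.2195


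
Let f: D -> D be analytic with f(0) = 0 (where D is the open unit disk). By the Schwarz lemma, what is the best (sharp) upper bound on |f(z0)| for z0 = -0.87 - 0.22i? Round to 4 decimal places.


Step 1: Schwarz lemma: if f: D -> D is analytic with f(0) = 0, then |f(z)| <= |z| for all z in D, and this is sharp (f(z) = z).
Step 2: |z0|^2 = (-0.87)^2 + (-0.22)^2 = 0.8053
Step 3: |z0| = sqrt(0.8053) = 0.897385
Step 4: Best bound = |z0| = 0.8974

0.8974


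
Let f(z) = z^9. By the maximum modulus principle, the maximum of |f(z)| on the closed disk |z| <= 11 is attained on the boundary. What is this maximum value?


Step 1: On |z| = 11, |f(z)| = |z|^9 = 11^9
Step 2: By maximum modulus principle, maximum is on boundary.
Step 3: Maximum = 2357947691 = 2357947691

2357947691


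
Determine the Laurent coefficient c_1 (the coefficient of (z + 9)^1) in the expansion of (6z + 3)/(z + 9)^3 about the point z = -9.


Step 1: Write the numerator in powers of (z + 9): 6z + 3 = 6(z + 9) + (6*(-9) + 3) = 6(z + 9) - 51
Step 2: Divide by (z + 9)^3: f(z) = -51(z + 9)^(-3) + 6(z + 9)^(-2)
Step 3: This finite sum is the Laurent series of f about z = -9.
Step 4: Only the powers -3 and -2 appear, so the coefficient of (z + 9)^1 = 0

0


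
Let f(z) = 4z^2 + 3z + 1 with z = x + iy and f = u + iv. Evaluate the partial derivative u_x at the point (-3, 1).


Step 1: f(z) = 4(x+iy)^2 + 3(x+iy) + 1
Step 2: u = 4(x^2 - y^2) + 3x + 1
Step 3: u_x = 8x + 3
Step 4: At (-3, 1): u_x = -24 + 3 = -21

-21


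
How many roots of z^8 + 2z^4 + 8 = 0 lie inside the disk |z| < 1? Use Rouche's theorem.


Step 1: On |z| = 1 the three terms have sizes |z^8| = 1^8 = 1, |2z^4| = 2*1^4 = 2, |8| = 8
Step 2: The dominant term is g(z) = 8; let h(z) = z^8 + 2z^4 so f = g + h
Step 3: On |z| = 1: |g| = 8 and |h| <= 1 + 2 = 3
Step 4: Since 8 > 3, |h| < |g| on |z| = 1, so by Rouche f has the same number of zeros as g inside |z| < 1
Step 5: g(z) = 8 is a nonzero constant with no zeros inside |z| < 1. Answer = 0

0


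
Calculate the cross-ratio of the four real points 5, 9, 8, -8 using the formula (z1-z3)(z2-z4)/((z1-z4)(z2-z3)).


Step 1: (z1-z3)(z2-z4) = (-3) * 17 = -51
Step 2: (z1-z4)(z2-z3) = 13 * 1 = 13
Step 3: Cross-ratio = -51/13 = -51/13

-51/13


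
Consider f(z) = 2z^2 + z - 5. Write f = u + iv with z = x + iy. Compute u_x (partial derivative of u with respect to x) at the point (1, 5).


Step 1: f(z) = 2(x+iy)^2 + (x+iy) - 5
Step 2: u = 2(x^2 - y^2) + x - 5
Step 3: u_x = 4x + 1
Step 4: At (1, 5): u_x = 4 + 1 = 5

5


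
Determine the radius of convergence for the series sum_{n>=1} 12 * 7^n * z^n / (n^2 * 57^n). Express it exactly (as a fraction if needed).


Step 1: General term a_n = 12 * 7^n / (n^2 * 57^n)
Step 2: By the root test, |a_n|^(1/n) = 12^(1/n) * 7 / (n^(2/n) * 57) -> 7/57 as n -> infinity (since 12^(1/n) -> 1 and n^(2/n) -> 1)
Step 3: R = 1/lim|a_n|^(1/n) = 57/7

57/7


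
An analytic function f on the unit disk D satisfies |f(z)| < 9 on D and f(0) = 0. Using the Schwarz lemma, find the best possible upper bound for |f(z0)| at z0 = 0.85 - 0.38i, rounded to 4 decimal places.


Step 1: g = f/9 maps D -> D with g(0) = 0, so by the Schwarz lemma |g(z)| <= |z|, i.e. |f(z)| <= 9|z|; this is sharp (f(z) = 9z).
Step 2: |z0|^2 = 0.85^2 + (-0.38)^2 = 0.8669
Step 3: |z0| = sqrt(0.8669) = 0.931075
Step 4: Best bound = 9 * |z0| = 9 * 0.931075 = 8.3797

8.3797


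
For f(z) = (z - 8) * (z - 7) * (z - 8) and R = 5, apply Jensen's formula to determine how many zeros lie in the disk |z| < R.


Jensen's formula: (1/2pi)*integral log|f(Re^it)|dt = log|f(0)| + sum_{|a_k|<R} log(R/|a_k|)
Step 1: f(0) = (-8) * (-7) * (-8) = -448
Step 2: log|f(0)| = log|8| + log|7| + log|8| = 6.1048
Step 3: Zeros inside |z| < 5: none
Step 4: Jensen sum = (empty sum) = 0
Step 5: n(R) = number of terms in the Jensen sum = count of zeros inside |z| < 5 = 0

0


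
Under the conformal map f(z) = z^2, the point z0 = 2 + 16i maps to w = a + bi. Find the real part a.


Step 1: z0 = 2 + 16i
Step 2: z0^2 = 2^2 - 16^2 + 64i
Step 3: real part = 4 - 256 = -252

-252


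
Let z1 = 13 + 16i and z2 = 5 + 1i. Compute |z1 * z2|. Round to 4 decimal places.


Step 1: |z1| = sqrt(13^2 + 16^2) = sqrt(425)
Step 2: |z2| = sqrt(5^2 + 1^2) = sqrt(26)
Step 3: |z1*z2| = |z1|*|z2| = sqrt(425) * sqrt(26) = sqrt(425 * 26) = sqrt(11050)
Step 4: = 105.119

105.119


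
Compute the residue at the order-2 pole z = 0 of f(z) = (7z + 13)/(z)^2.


Step 1: Pole of order 2 at z = 0
Step 2: Res = lim d/dz [(z)^2 * f(z)] as z -> 0
Step 3: (z)^2 * f(z) = 7z + 13
Step 4: d/dz[7z + 13] = 7

7


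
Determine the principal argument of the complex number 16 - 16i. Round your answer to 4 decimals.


Step 1: z = 16 - 16i
Step 2: arg(z) = atan2(-16, 16)
Step 3: arg(z) = -0.7854

-0.7854


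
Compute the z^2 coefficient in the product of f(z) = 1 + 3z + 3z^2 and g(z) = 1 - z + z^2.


Step 1: z^2 term in f*g comes from: (1)*(z^2) + (3z)*(-z) + (3z^2)*(1)
Step 2: = 1 - 3 + 3
Step 3: = 1

1


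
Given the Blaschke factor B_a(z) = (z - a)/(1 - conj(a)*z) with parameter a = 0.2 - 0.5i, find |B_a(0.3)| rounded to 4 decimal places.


Step 1: Numerator z0 - a = 0.3 - (0.2 - 0.5i) = 0.1 + 0.5i
Step 2: Denominator 1 - conj(a)*z0 = 1 - (0.2 + 0.5i)*0.3 = 0.94 - 0.15i
Step 3: |z0 - a|^2 = 0.1^2 + 0.5^2 = 0.26; |1 - conj(a)*z0|^2 = 0.94^2 + (-0.15)^2 = 0.9061
Step 4: |B_a(0.3)| = sqrt(0.26 / 0.9061) = sqrt(0.286944)
Step 5: = 0.5357

0.5357


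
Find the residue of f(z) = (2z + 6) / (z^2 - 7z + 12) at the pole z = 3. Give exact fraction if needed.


Step 1: Q(z) = z^2 - 7z + 12 = (z - 3)(z - 4)
Step 2: Q'(z) = 2z - 7
Step 3: Q'(3) = -1, P(3) = 12
Step 4: Res = P(3)/Q'(3) = 12/(-1) = -12

-12


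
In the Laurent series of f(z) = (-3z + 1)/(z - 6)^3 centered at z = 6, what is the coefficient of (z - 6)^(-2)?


Step 1: Write the numerator in powers of (z - 6): -3z + 1 = -3(z - 6) + (-3*6 + 1) = -3(z - 6) - 17
Step 2: Divide by (z - 6)^3: f(z) = -17(z - 6)^(-3) - 3(z - 6)^(-2)
Step 3: This finite sum is the Laurent series of f about z = 6.
Step 4: Coefficient of (z - 6)^(-2) = coefficient of (z - 6) in the re-centred numerator = -3

-3


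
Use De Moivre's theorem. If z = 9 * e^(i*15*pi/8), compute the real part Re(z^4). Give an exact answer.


Step 1: By De Moivre's theorem, z^4 = 9^4 * e^(i*4*15*pi/8) = 6561 * (cos(15*pi/2) + i*sin(15*pi/2))
Step 2: |z|^4 = 9^4 = 6561
Step 3: Reduce the angle mod 2*pi: 15*pi/2 - 6*pi = 3*pi/2
Step 4: cos(3*pi/2) = 0
Step 5: Re(z^4) = 6561 * 0 = 0

0


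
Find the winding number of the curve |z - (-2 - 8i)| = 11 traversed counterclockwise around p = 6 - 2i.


Step 1: Center c = (-2, -8), radius = 11
Step 2: |p - c|^2 = 8^2 + 6^2 = 100
Step 3: r^2 = 121
Step 4: |p-c| < r so winding number = 1

1


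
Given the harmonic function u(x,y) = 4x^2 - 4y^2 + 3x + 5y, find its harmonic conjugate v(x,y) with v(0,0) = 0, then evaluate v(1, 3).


Step 1: v_x = -u_y = 8y - 5
Step 2: v_y = u_x = 8x + 3
Step 3: v = 8xy - 5x + 3y + C
Step 4: v(0,0) = 0 => C = 0
Step 5: v(1, 3) = 28

28


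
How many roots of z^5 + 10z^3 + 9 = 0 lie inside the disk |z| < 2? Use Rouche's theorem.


Step 1: On |z| = 2 the three terms have sizes |z^5| = 2^5 = 32, |10z^3| = 10*2^3 = 80, |9| = 9
Step 2: The dominant term is g(z) = 10z^3; let h(z) = z^5 + 9 so f = g + h
Step 3: On |z| = 2: |g| = 80 and |h| <= 32 + 9 = 41
Step 4: Since 80 > 41, |h| < |g| on |z| = 2, so by Rouche f has the same number of zeros as g inside |z| < 2
Step 5: g(z) = 10z^3 has 3 zeros (at the origin, multiplicity 3) inside |z| < 2. Answer = 3

3


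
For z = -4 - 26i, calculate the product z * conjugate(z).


Step 1: conj(z) = -4 + 26i
Step 2: z * conj(z) = (-4)^2 + (-26)^2
Step 3: = 16 + 676 = 692

692


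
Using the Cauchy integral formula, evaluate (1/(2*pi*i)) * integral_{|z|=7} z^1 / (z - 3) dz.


Step 1: f(z) = z^1, a = 3 is inside |z| = 7
Step 2: By Cauchy integral formula: (1/(2pi*i)) * integral = f(a)
Step 3: f(3) = 3^1 = 3

3


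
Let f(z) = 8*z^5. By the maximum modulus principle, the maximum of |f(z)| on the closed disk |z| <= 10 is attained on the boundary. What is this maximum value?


Step 1: On |z| = 10, |f(z)| = 8 * |z|^5 = 8 * 10^5
Step 2: By maximum modulus principle, maximum is on boundary.
Step 3: Maximum = 8 * 100000 = 800000

800000


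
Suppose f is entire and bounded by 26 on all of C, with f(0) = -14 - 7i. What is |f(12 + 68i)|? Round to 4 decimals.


Step 1: By Liouville's theorem, a bounded entire function is constant.
Step 2: f(z) = f(0) = -14 - 7i for all z.
Step 3: |f(w)| = |-14 - 7i| = sqrt(196 + 49)
Step 4: = 15.6525

15.6525


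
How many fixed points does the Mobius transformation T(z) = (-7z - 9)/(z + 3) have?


Step 1: Fixed points satisfy T(z) = z
Step 2: z^2 + 10z + 9 = 0
Step 3: Discriminant = 10^2 - 4*1*9 = 64
Step 4: Number of fixed points = 2

2


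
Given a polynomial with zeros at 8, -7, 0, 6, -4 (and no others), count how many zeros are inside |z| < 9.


Step 1: Check each root:
  z = 8: |8| = 8 < 9
  z = -7: |-7| = 7 < 9
  z = 0: |0| = 0 < 9
  z = 6: |6| = 6 < 9
  z = -4: |-4| = 4 < 9
Step 2: Count = 5

5


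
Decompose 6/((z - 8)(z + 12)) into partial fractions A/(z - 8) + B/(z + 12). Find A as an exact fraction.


Step 1: Multiply both sides by (z - 8) and set z = 8
Step 2: A = 6 / (8 + 12)
Step 3: A = 6 / 20
Step 4: A = 3/10

3/10


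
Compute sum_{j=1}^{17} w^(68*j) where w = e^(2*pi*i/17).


Step 1: The sum sum_{j=1}^{n} w^(k*j) equals n if n | k, else 0.
Step 2: Here n = 17, k = 68
Step 3: Does n divide k? 17 | 68 -> True
Step 4: Sum = 17

17


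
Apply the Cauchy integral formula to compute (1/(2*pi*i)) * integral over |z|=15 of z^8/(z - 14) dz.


Step 1: f(z) = z^8, a = 14 is inside |z| = 15
Step 2: By Cauchy integral formula: (1/(2pi*i)) * integral = f(a)
Step 3: f(14) = 14^8 = 1475789056

1475789056


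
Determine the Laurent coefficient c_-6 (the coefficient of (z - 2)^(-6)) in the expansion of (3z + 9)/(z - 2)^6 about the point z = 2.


Step 1: Write the numerator in powers of (z - 2): 3z + 9 = 3(z - 2) + (3*2 + 9) = 3(z - 2) + 15
Step 2: Divide by (z - 2)^6: f(z) = 15(z - 2)^(-6) + 3(z - 2)^(-5)
Step 3: This finite sum is the Laurent series of f about z = 2.
Step 4: Coefficient of (z - 2)^(-6) = 3*2 + 9 = 15

15


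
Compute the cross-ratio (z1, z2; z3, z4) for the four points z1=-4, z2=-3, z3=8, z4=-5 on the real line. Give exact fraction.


Step 1: (z1-z3)(z2-z4) = (-12) * 2 = -24
Step 2: (z1-z4)(z2-z3) = 1 * (-11) = -11
Step 3: Cross-ratio = 24/11 = 24/11

24/11


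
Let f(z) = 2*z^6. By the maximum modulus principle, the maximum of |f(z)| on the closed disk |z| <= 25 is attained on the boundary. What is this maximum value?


Step 1: On |z| = 25, |f(z)| = 2 * |z|^6 = 2 * 25^6
Step 2: By maximum modulus principle, maximum is on boundary.
Step 3: Maximum = 2 * 244140625 = 488281250

488281250


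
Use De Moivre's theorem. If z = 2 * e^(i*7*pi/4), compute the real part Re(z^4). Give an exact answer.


Step 1: By De Moivre's theorem, z^4 = 2^4 * e^(i*4*7*pi/4) = 16 * (cos(7*pi) + i*sin(7*pi))
Step 2: |z|^4 = 2^4 = 16
Step 3: Reduce the angle mod 2*pi: 7*pi - 6*pi = pi
Step 4: cos(pi) = -1
Step 5: Re(z^4) = 16 * (-1) = -16

-16


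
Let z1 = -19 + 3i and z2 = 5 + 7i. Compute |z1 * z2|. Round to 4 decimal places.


Step 1: |z1| = sqrt((-19)^2 + 3^2) = sqrt(370)
Step 2: |z2| = sqrt(5^2 + 7^2) = sqrt(74)
Step 3: |z1*z2| = |z1|*|z2| = sqrt(370) * sqrt(74) = sqrt(370 * 74) = sqrt(27380)
Step 4: = 165.469

165.469


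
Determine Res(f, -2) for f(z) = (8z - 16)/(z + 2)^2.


Step 1: Pole of order 2 at z = -2
Step 2: Res = lim d/dz [(z + 2)^2 * f(z)] as z -> -2
Step 3: (z + 2)^2 * f(z) = 8z - 16
Step 4: d/dz[8z - 16] = 8

8


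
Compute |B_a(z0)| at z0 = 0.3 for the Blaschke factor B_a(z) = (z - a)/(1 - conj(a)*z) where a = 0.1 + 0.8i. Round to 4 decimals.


Step 1: Numerator z0 - a = 0.3 - (0.1 + 0.8i) = 0.2 - 0.8i
Step 2: Denominator 1 - conj(a)*z0 = 1 - (0.1 - 0.8i)*0.3 = 0.97 + 0.24i
Step 3: |z0 - a|^2 = 0.2^2 + (-0.8)^2 = 0.68; |1 - conj(a)*z0|^2 = 0.97^2 + 0.24^2 = 0.9985
Step 4: |B_a(0.3)| = sqrt(0.68 / 0.9985) = sqrt(0.681022)
Step 5: = 0.8252

0.8252


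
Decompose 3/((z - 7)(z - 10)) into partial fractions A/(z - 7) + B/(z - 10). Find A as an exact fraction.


Step 1: Multiply both sides by (z - 7) and set z = 7
Step 2: A = 3 / (7 - 10)
Step 3: A = 3 / (-3)
Step 4: A = -1

-1


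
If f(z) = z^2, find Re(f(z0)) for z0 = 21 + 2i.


Step 1: z0 = 21 + 2i
Step 2: z0^2 = 21^2 - 2^2 + 84i
Step 3: real part = 441 - 4 = 437

437


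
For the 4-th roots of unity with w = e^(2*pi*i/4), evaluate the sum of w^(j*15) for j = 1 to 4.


Step 1: The sum sum_{j=1}^{n} w^(k*j) equals n if n | k, else 0.
Step 2: Here n = 4, k = 15
Step 3: Does n divide k? 4 | 15 -> False
Step 4: Sum = 0

0


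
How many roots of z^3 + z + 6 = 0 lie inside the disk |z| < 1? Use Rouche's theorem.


Step 1: On |z| = 1 the three terms have sizes |z^3| = 1^3 = 1, |z| = 1, |6| = 6
Step 2: The dominant term is g(z) = 6; let h(z) = z^3 + z so f = g + h
Step 3: On |z| = 1: |g| = 6 and |h| <= 1 + 1 = 2
Step 4: Since 6 > 2, |h| < |g| on |z| = 1, so by Rouche f has the same number of zeros as g inside |z| < 1
Step 5: g(z) = 6 is a nonzero constant with no zeros inside |z| < 1. Answer = 0

0


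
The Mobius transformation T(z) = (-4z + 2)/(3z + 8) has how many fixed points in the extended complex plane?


Step 1: Fixed points satisfy T(z) = z
Step 2: 3z^2 + 12z - 2 = 0
Step 3: Discriminant = 12^2 - 4*3*(-2) = 168
Step 4: Number of fixed points = 2

2


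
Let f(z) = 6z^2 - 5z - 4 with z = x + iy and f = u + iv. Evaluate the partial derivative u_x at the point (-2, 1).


Step 1: f(z) = 6(x+iy)^2 - 5(x+iy) - 4
Step 2: u = 6(x^2 - y^2) - 5x - 4
Step 3: u_x = 12x - 5
Step 4: At (-2, 1): u_x = -24 - 5 = -29

-29


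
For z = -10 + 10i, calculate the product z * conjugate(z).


Step 1: conj(z) = -10 - 10i
Step 2: z * conj(z) = (-10)^2 + 10^2
Step 3: = 100 + 100 = 200

200


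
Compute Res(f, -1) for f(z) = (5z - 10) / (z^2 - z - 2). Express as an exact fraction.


Step 1: Q(z) = z^2 - z - 2 = (z + 1)(z - 2)
Step 2: Q'(z) = 2z - 1
Step 3: Q'(-1) = -3, P(-1) = -15
Step 4: Res = P(-1)/Q'(-1) = -15/(-3) = 5

5


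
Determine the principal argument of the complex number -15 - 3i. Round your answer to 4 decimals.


Step 1: z = -15 - 3i
Step 2: arg(z) = atan2(-3, -15)
Step 3: arg(z) = -2.9442

-2.9442


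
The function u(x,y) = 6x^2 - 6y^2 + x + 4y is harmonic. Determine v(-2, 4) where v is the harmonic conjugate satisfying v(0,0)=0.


Step 1: v_x = -u_y = 12y - 4
Step 2: v_y = u_x = 12x + 1
Step 3: v = 12xy - 4x + y + C
Step 4: v(0,0) = 0 => C = 0
Step 5: v(-2, 4) = -84

-84


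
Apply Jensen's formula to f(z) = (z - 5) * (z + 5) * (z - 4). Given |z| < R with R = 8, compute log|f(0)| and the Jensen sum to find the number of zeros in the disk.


Jensen's formula: (1/2pi)*integral log|f(Re^it)|dt = log|f(0)| + sum_{|a_k|<R} log(R/|a_k|)
Step 1: f(0) = (-5) * 5 * (-4) = 100
Step 2: log|f(0)| = log|5| + log|-5| + log|4| = 4.6052
Step 3: Zeros inside |z| < 8: 5, -5, 4
Step 4: Jensen sum = log(8/5) + log(8/5) + log(8/4) = 1.6332
Step 5: n(R) = number of terms in the Jensen sum = count of zeros inside |z| < 8 = 3

3


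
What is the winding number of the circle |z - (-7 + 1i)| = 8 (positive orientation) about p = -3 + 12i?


Step 1: Center c = (-7, 1), radius = 8
Step 2: |p - c|^2 = 4^2 + 11^2 = 137
Step 3: r^2 = 64
Step 4: |p-c| > r so winding number = 0

0


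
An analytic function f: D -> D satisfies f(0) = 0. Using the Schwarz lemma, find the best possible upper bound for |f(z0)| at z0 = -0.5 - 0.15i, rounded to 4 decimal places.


Step 1: Schwarz lemma: if f: D -> D is analytic with f(0) = 0, then |f(z)| <= |z| for all z in D, and this is sharp (f(z) = z).
Step 2: |z0|^2 = (-0.5)^2 + (-0.15)^2 = 0.2725
Step 3: |z0| = sqrt(0.2725) = 0.522015
Step 4: Best bound = |z0| = 0.522

0.522


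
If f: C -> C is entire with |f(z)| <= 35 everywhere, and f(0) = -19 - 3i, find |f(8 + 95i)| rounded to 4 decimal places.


Step 1: By Liouville's theorem, a bounded entire function is constant.
Step 2: f(z) = f(0) = -19 - 3i for all z.
Step 3: |f(w)| = |-19 - 3i| = sqrt(361 + 9)
Step 4: = 19.2354

19.2354


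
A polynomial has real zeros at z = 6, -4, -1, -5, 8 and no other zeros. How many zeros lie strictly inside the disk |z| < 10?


Step 1: Check each root:
  z = 6: |6| = 6 < 10
  z = -4: |-4| = 4 < 10
  z = -1: |-1| = 1 < 10
  z = -5: |-5| = 5 < 10
  z = 8: |8| = 8 < 10
Step 2: Count = 5

5


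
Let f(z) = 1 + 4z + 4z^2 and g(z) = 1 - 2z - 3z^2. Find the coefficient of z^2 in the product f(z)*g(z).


Step 1: z^2 term in f*g comes from: (1)*(-3z^2) + (4z)*(-2z) + (4z^2)*(1)
Step 2: = -3 - 8 + 4
Step 3: = -7

-7


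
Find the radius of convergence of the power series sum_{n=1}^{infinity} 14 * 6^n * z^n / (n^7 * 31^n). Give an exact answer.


Step 1: General term a_n = 14 * 6^n / (n^7 * 31^n)
Step 2: By the root test, |a_n|^(1/n) = 14^(1/n) * 6 / (n^(7/n) * 31) -> 6/31 as n -> infinity (since 14^(1/n) -> 1 and n^(7/n) -> 1)
Step 3: R = 1/lim|a_n|^(1/n) = 31/6

31/6


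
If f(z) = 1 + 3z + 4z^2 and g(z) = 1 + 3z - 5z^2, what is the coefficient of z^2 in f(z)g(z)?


Step 1: z^2 term in f*g comes from: (1)*(-5z^2) + (3z)*(3z) + (4z^2)*(1)
Step 2: = -5 + 9 + 4
Step 3: = 8

8


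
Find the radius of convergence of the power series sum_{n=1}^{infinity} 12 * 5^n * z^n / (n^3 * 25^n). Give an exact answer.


Step 1: General term a_n = 12 * 5^n / (n^3 * 25^n)
Step 2: By the root test, |a_n|^(1/n) = 12^(1/n) * 5 / (n^(3/n) * 25) -> 5/25 as n -> infinity (since 12^(1/n) -> 1 and n^(3/n) -> 1)
Step 3: R = 1/lim|a_n|^(1/n) = 25/5 = 5

5


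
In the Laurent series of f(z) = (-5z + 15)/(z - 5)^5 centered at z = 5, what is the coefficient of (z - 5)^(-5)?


Step 1: Write the numerator in powers of (z - 5): -5z + 15 = -5(z - 5) + (-5*5 + 15) = -5(z - 5) - 10
Step 2: Divide by (z - 5)^5: f(z) = -10(z - 5)^(-5) - 5(z - 5)^(-4)
Step 3: This finite sum is the Laurent series of f about z = 5.
Step 4: Coefficient of (z - 5)^(-5) = -5*5 + 15 = -10

-10


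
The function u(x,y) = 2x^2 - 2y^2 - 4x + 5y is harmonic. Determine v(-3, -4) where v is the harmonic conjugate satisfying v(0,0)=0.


Step 1: v_x = -u_y = 4y - 5
Step 2: v_y = u_x = 4x - 4
Step 3: v = 4xy - 5x - 4y + C
Step 4: v(0,0) = 0 => C = 0
Step 5: v(-3, -4) = 79

79


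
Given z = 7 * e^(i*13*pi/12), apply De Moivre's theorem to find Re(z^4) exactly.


Step 1: By De Moivre's theorem, z^4 = 7^4 * e^(i*4*13*pi/12) = 2401 * (cos(13*pi/3) + i*sin(13*pi/3))
Step 2: |z|^4 = 7^4 = 2401
Step 3: Reduce the angle mod 2*pi: 13*pi/3 - 4*pi = pi/3
Step 4: cos(pi/3) = 1/2
Step 5: Re(z^4) = 2401 * 1/2 = 2401/2

2401/2


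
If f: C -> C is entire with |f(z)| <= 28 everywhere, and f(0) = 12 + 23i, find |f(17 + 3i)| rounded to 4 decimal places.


Step 1: By Liouville's theorem, a bounded entire function is constant.
Step 2: f(z) = f(0) = 12 + 23i for all z.
Step 3: |f(w)| = |12 + 23i| = sqrt(144 + 529)
Step 4: = 25.9422

25.9422
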